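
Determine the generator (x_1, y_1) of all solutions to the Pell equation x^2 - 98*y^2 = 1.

First expand sqrt(98) as a continued fraction. With x_i = (sqrt(98) + m_i)/d_i and (m_0, d_0) = (0, 1): a_0 = floor(sqrt(98)) = 9, since 9^2 = 81 <= 98 < 100 = 10^2.
Iterate m_{i+1} = d_i*a_i - m_i, d_{i+1} = (98 - m_{i+1}^2)/d_i, a_{i+1} = floor((a_0 + m_{i+1})/d_{i+1}):
  m_1 = 1*9 - 0 = 9, d_1 = (98 - 9^2)/1 = 17/1 = 17, a_1 = floor((9 + 9)/17) = 1.
  m_2 = 17*1 - 9 = 8, d_2 = (98 - 8^2)/17 = 34/17 = 2, a_2 = floor((9 + 8)/2) = 8.
  m_3 = 2*8 - 8 = 8, d_3 = (98 - 8^2)/2 = 34/2 = 17, a_3 = floor((9 + 8)/17) = 1.
  m_4 = 17*1 - 8 = 9, d_4 = (98 - 9^2)/17 = 17/17 = 1, a_4 = floor((9 + 9)/1) = 18.
  m_5 = 1*18 - 9 = 9, d_5 = (98 - 9^2)/1 = 17/1 = 17: (m_5, d_5) = (m_1, d_1) = (9, 17), so from here the quotients repeat a_1, ..., a_4; the period length is 4.
So sqrt(98) = [9; (1, 8, 1, 18)] with period length k = 4.
k is even, so the fundamental solution of x^2 - 98y^2 = 1 is (p_{k-1}, q_{k-1}) = (p_3, q_3); compute convergents through index 3.
Convergents (p_i = a_i*p_{i-1} + p_{i-2}, q_i = a_i*q_{i-1} + q_{i-2} with p_{-2}=0, p_{-1}=1, q_{-2}=1, q_{-1}=0):
  i=0: a_0=9, p_0 = 9*1 + 0 = 9, q_0 = 9*0 + 1 = 1.
  i=1: a_1=1, p_1 = 1*9 + 1 = 10, q_1 = 1*1 + 0 = 1.
  i=2: a_2=8, p_2 = 8*10 + 9 = 89, q_2 = 8*1 + 1 = 9.
  i=3: a_3=1, p_3 = 1*89 + 10 = 99, q_3 = 1*9 + 1 = 10.
Check: 99^2 - 98*10^2 = 9801 - 9800 = 1, so (x, y) = (99, 10) solves the equation, and by the theorem it is the least positive solution.

(x, y) = (99, 10)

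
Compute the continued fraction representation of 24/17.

[1; 2, 2, 3]

Run the Euclidean algorithm on 24 and 17; the successive quotients are the partial quotients a_0, a_1, ... (each step inverts the fractional part left over by the previous one):
  24 = 1*17 + 7, so a_0 = 1.
  17 = 2*7 + 3, so a_1 = 2.
  7 = 2*3 + 1, so a_2 = 2.
  3 = 3*1 + 0, so a_3 = 3.
The remainder reaches 0 after 4 divisions, so the expansion has 4 partial quotients, read off in order.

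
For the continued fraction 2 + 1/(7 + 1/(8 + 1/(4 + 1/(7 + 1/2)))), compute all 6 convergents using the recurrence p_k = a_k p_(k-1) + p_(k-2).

Using the convergent recurrence p_i = a_i*p_{i-1} + p_{i-2}, q_i = a_i*q_{i-1} + q_{i-2} with p_{-2}=0, p_{-1}=1, q_{-2}=1, q_{-1}=0:
  i=0: a_0=2, p_0 = 2*1 + 0 = 2, q_0 = 2*0 + 1 = 1.
  i=1: a_1=7, p_1 = 7*2 + 1 = 15, q_1 = 7*1 + 0 = 7.
  i=2: a_2=8, p_2 = 8*15 + 2 = 122, q_2 = 8*7 + 1 = 57.
  i=3: a_3=4, p_3 = 4*122 + 15 = 503, q_3 = 4*57 + 7 = 235.
  i=4: a_4=7, p_4 = 7*503 + 122 = 3643, q_4 = 7*235 + 57 = 1702.
  i=5: a_5=2, p_5 = 2*3643 + 503 = 7789, q_5 = 2*1702 + 235 = 3639.

2/1, 15/7, 122/57, 503/235, 3643/1702, 7789/3639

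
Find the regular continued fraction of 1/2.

[0; 2]

Run the Euclidean algorithm on 1 and 2; the successive quotients are the partial quotients a_0, a_1, ... (each step inverts the fractional part left over by the previous one):
  1 = 0*2 + 1, so a_0 = 0.
  2 = 2*1 + 0, so a_1 = 2.
The remainder reaches 0 after 2 divisions, so the expansion has 2 partial quotients, read off in order.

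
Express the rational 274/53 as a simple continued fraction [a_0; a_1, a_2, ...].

[5; 5, 1, 8]

Run the Euclidean algorithm on 274 and 53; the successive quotients are the partial quotients a_0, a_1, ... (each step inverts the fractional part left over by the previous one):
  274 = 5*53 + 9, so a_0 = 5.
  53 = 5*9 + 8, so a_1 = 5.
  9 = 1*8 + 1, so a_2 = 1.
  8 = 8*1 + 0, so a_3 = 8.
The remainder reaches 0 after 4 divisions, so the expansion has 4 partial quotients, read off in order.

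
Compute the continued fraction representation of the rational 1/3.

Run the Euclidean algorithm on 1 and 3; the successive quotients are the partial quotients a_0, a_1, ... (each step inverts the fractional part left over by the previous one):
  1 = 0*3 + 1, so a_0 = 0.
  3 = 3*1 + 0, so a_1 = 3.
The remainder reaches 0 after 2 divisions, so the expansion has 2 partial quotients, read off in order.

[0; 3]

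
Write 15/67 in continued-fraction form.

Run the Euclidean algorithm on 15 and 67; the successive quotients are the partial quotients a_0, a_1, ... (each step inverts the fractional part left over by the previous one):
  15 = 0*67 + 15, so a_0 = 0.
  67 = 4*15 + 7, so a_1 = 4.
  15 = 2*7 + 1, so a_2 = 2.
  7 = 7*1 + 0, so a_3 = 7.
The remainder reaches 0 after 4 divisions, so the expansion has 4 partial quotients, read off in order.

[0; 4, 2, 7]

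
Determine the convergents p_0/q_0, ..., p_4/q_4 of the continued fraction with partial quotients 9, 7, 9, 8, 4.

Using the convergent recurrence p_i = a_i*p_{i-1} + p_{i-2}, q_i = a_i*q_{i-1} + q_{i-2} with p_{-2}=0, p_{-1}=1, q_{-2}=1, q_{-1}=0:
  i=0: a_0=9, p_0 = 9*1 + 0 = 9, q_0 = 9*0 + 1 = 1.
  i=1: a_1=7, p_1 = 7*9 + 1 = 64, q_1 = 7*1 + 0 = 7.
  i=2: a_2=9, p_2 = 9*64 + 9 = 585, q_2 = 9*7 + 1 = 64.
  i=3: a_3=8, p_3 = 8*585 + 64 = 4744, q_3 = 8*64 + 7 = 519.
  i=4: a_4=4, p_4 = 4*4744 + 585 = 19561, q_4 = 4*519 + 64 = 2140.

9/1, 64/7, 585/64, 4744/519, 19561/2140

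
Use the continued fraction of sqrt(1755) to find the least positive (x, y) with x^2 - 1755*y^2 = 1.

(x, y) = (10934, 261)

First expand sqrt(1755) as a continued fraction. With x_i = (sqrt(1755) + m_i)/d_i and (m_0, d_0) = (0, 1): a_0 = floor(sqrt(1755)) = 41, since 41^2 = 1681 <= 1755 < 1764 = 42^2.
Iterate m_{i+1} = d_i*a_i - m_i, d_{i+1} = (1755 - m_{i+1}^2)/d_i, a_{i+1} = floor((a_0 + m_{i+1})/d_{i+1}):
  m_1 = 1*41 - 0 = 41, d_1 = (1755 - 41^2)/1 = 74/1 = 74, a_1 = floor((41 + 41)/74) = 1.
  m_2 = 74*1 - 41 = 33, d_2 = (1755 - 33^2)/74 = 666/74 = 9, a_2 = floor((41 + 33)/9) = 8.
  m_3 = 9*8 - 33 = 39, d_3 = (1755 - 39^2)/9 = 234/9 = 26, a_3 = floor((41 + 39)/26) = 3.
  m_4 = 26*3 - 39 = 39, d_4 = (1755 - 39^2)/26 = 234/26 = 9, a_4 = floor((41 + 39)/9) = 8.
  m_5 = 9*8 - 39 = 33, d_5 = (1755 - 33^2)/9 = 666/9 = 74, a_5 = floor((41 + 33)/74) = 1.
  m_6 = 74*1 - 33 = 41, d_6 = (1755 - 41^2)/74 = 74/74 = 1, a_6 = floor((41 + 41)/1) = 82.
  m_7 = 1*82 - 41 = 41, d_7 = (1755 - 41^2)/1 = 74/1 = 74: (m_7, d_7) = (m_1, d_1) = (41, 74), so from here the quotients repeat a_1, ..., a_6; the period length is 6.
So sqrt(1755) = [41; (1, 8, 3, 8, 1, 82)] with period length k = 6.
k is even, so the fundamental solution of x^2 - 1755y^2 = 1 is (p_{k-1}, q_{k-1}) = (p_5, q_5); compute convergents through index 5.
Convergents (p_i = a_i*p_{i-1} + p_{i-2}, q_i = a_i*q_{i-1} + q_{i-2} with p_{-2}=0, p_{-1}=1, q_{-2}=1, q_{-1}=0):
  i=0: a_0=41, p_0 = 41*1 + 0 = 41, q_0 = 41*0 + 1 = 1.
  i=1: a_1=1, p_1 = 1*41 + 1 = 42, q_1 = 1*1 + 0 = 1.
  i=2: a_2=8, p_2 = 8*42 + 41 = 377, q_2 = 8*1 + 1 = 9.
  i=3: a_3=3, p_3 = 3*377 + 42 = 1173, q_3 = 3*9 + 1 = 28.
  i=4: a_4=8, p_4 = 8*1173 + 377 = 9761, q_4 = 8*28 + 9 = 233.
  i=5: a_5=1, p_5 = 1*9761 + 1173 = 10934, q_5 = 1*233 + 28 = 261.
Check: 10934^2 - 1755*261^2 = 119552356 - 119552355 = 1, so (x, y) = (10934, 261) solves the equation, and by the theorem it is the least positive solution.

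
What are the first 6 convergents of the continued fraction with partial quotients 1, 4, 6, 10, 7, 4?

1/1, 5/4, 31/25, 315/254, 2236/1803, 9259/7466

Using the convergent recurrence p_i = a_i*p_{i-1} + p_{i-2}, q_i = a_i*q_{i-1} + q_{i-2} with p_{-2}=0, p_{-1}=1, q_{-2}=1, q_{-1}=0:
  i=0: a_0=1, p_0 = 1*1 + 0 = 1, q_0 = 1*0 + 1 = 1.
  i=1: a_1=4, p_1 = 4*1 + 1 = 5, q_1 = 4*1 + 0 = 4.
  i=2: a_2=6, p_2 = 6*5 + 1 = 31, q_2 = 6*4 + 1 = 25.
  i=3: a_3=10, p_3 = 10*31 + 5 = 315, q_3 = 10*25 + 4 = 254.
  i=4: a_4=7, p_4 = 7*315 + 31 = 2236, q_4 = 7*254 + 25 = 1803.
  i=5: a_5=4, p_5 = 4*2236 + 315 = 9259, q_5 = 4*1803 + 254 = 7466.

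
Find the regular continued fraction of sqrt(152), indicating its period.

[12; (3, 24)]

Write x_i = (sqrt(152) + m_i)/d_i with (m_0, d_0) = (0, 1). a_0 = floor(sqrt(152)) = 12, since 12^2 = 144 <= 152 < 169 = 13^2.
Iterate m_{i+1} = d_i*a_i - m_i, d_{i+1} = (152 - m_{i+1}^2)/d_i, a_{i+1} = floor((a_0 + m_{i+1})/d_{i+1}):
  m_1 = 1*12 - 0 = 12, d_1 = (152 - 12^2)/1 = 8/1 = 8, a_1 = floor((12 + 12)/8) = 3.
  m_2 = 8*3 - 12 = 12, d_2 = (152 - 12^2)/8 = 8/8 = 1, a_2 = floor((12 + 12)/1) = 24.
  m_3 = 1*24 - 12 = 12, d_3 = (152 - 12^2)/1 = 8/1 = 8: (m_3, d_3) = (m_1, d_1) = (12, 8), so from here the quotients repeat a_1, a_2; the period length is 2.
Hence the expansion of sqrt(152) is a_0 = 12 followed by the repeating block 3, 24 (period 2).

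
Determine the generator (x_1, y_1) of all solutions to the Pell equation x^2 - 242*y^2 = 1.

First expand sqrt(242) as a continued fraction. With x_i = (sqrt(242) + m_i)/d_i and (m_0, d_0) = (0, 1): a_0 = floor(sqrt(242)) = 15, since 15^2 = 225 <= 242 < 256 = 16^2.
Iterate m_{i+1} = d_i*a_i - m_i, d_{i+1} = (242 - m_{i+1}^2)/d_i, a_{i+1} = floor((a_0 + m_{i+1})/d_{i+1}):
  m_1 = 1*15 - 0 = 15, d_1 = (242 - 15^2)/1 = 17/1 = 17, a_1 = floor((15 + 15)/17) = 1.
  m_2 = 17*1 - 15 = 2, d_2 = (242 - 2^2)/17 = 238/17 = 14, a_2 = floor((15 + 2)/14) = 1.
  m_3 = 14*1 - 2 = 12, d_3 = (242 - 12^2)/14 = 98/14 = 7, a_3 = floor((15 + 12)/7) = 3.
  m_4 = 7*3 - 12 = 9, d_4 = (242 - 9^2)/7 = 161/7 = 23, a_4 = floor((15 + 9)/23) = 1.
  m_5 = 23*1 - 9 = 14, d_5 = (242 - 14^2)/23 = 46/23 = 2, a_5 = floor((15 + 14)/2) = 14.
  m_6 = 2*14 - 14 = 14, d_6 = (242 - 14^2)/2 = 46/2 = 23, a_6 = floor((15 + 14)/23) = 1.
  m_7 = 23*1 - 14 = 9, d_7 = (242 - 9^2)/23 = 161/23 = 7, a_7 = floor((15 + 9)/7) = 3.
  m_8 = 7*3 - 9 = 12, d_8 = (242 - 12^2)/7 = 98/7 = 14, a_8 = floor((15 + 12)/14) = 1.
  m_9 = 14*1 - 12 = 2, d_9 = (242 - 2^2)/14 = 238/14 = 17, a_9 = floor((15 + 2)/17) = 1.
  m_10 = 17*1 - 2 = 15, d_10 = (242 - 15^2)/17 = 17/17 = 1, a_10 = floor((15 + 15)/1) = 30.
  m_11 = 1*30 - 15 = 15, d_11 = (242 - 15^2)/1 = 17/1 = 17: (m_11, d_11) = (m_1, d_1) = (15, 17), so from here the quotients repeat a_1, ..., a_10; the period length is 10.
So sqrt(242) = [15; (1, 1, 3, 1, 14, 1, 3, 1, 1, 30)] with period length k = 10.
k is even, so the fundamental solution of x^2 - 242y^2 = 1 is (p_{k-1}, q_{k-1}) = (p_9, q_9); compute convergents through index 9.
Convergents (p_i = a_i*p_{i-1} + p_{i-2}, q_i = a_i*q_{i-1} + q_{i-2} with p_{-2}=0, p_{-1}=1, q_{-2}=1, q_{-1}=0):
  i=0: a_0=15, p_0 = 15*1 + 0 = 15, q_0 = 15*0 + 1 = 1.
  i=1: a_1=1, p_1 = 1*15 + 1 = 16, q_1 = 1*1 + 0 = 1.
  i=2: a_2=1, p_2 = 1*16 + 15 = 31, q_2 = 1*1 + 1 = 2.
  i=3: a_3=3, p_3 = 3*31 + 16 = 109, q_3 = 3*2 + 1 = 7.
  i=4: a_4=1, p_4 = 1*109 + 31 = 140, q_4 = 1*7 + 2 = 9.
  i=5: a_5=14, p_5 = 14*140 + 109 = 2069, q_5 = 14*9 + 7 = 133.
  i=6: a_6=1, p_6 = 1*2069 + 140 = 2209, q_6 = 1*133 + 9 = 142.
  i=7: a_7=3, p_7 = 3*2209 + 2069 = 8696, q_7 = 3*142 + 133 = 559.
  i=8: a_8=1, p_8 = 1*8696 + 2209 = 10905, q_8 = 1*559 + 142 = 701.
  i=9: a_9=1, p_9 = 1*10905 + 8696 = 19601, q_9 = 1*701 + 559 = 1260.
Check: 19601^2 - 242*1260^2 = 384199201 - 384199200 = 1, so (x, y) = (19601, 1260) solves the equation, and by the theorem it is the least positive solution.

(x, y) = (19601, 1260)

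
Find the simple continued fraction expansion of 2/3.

Run the Euclidean algorithm on 2 and 3; the successive quotients are the partial quotients a_0, a_1, ... (each step inverts the fractional part left over by the previous one):
  2 = 0*3 + 2, so a_0 = 0.
  3 = 1*2 + 1, so a_1 = 1.
  2 = 2*1 + 0, so a_2 = 2.
The remainder reaches 0 after 3 divisions, so the expansion has 3 partial quotients, read off in order.

[0; 1, 2]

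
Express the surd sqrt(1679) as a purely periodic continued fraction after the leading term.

[40; (1, 39, 1, 80)]

Write x_i = (sqrt(1679) + m_i)/d_i with (m_0, d_0) = (0, 1). a_0 = floor(sqrt(1679)) = 40, since 40^2 = 1600 <= 1679 < 1681 = 41^2.
Iterate m_{i+1} = d_i*a_i - m_i, d_{i+1} = (1679 - m_{i+1}^2)/d_i, a_{i+1} = floor((a_0 + m_{i+1})/d_{i+1}):
  m_1 = 1*40 - 0 = 40, d_1 = (1679 - 40^2)/1 = 79/1 = 79, a_1 = floor((40 + 40)/79) = 1.
  m_2 = 79*1 - 40 = 39, d_2 = (1679 - 39^2)/79 = 158/79 = 2, a_2 = floor((40 + 39)/2) = 39.
  m_3 = 2*39 - 39 = 39, d_3 = (1679 - 39^2)/2 = 158/2 = 79, a_3 = floor((40 + 39)/79) = 1.
  m_4 = 79*1 - 39 = 40, d_4 = (1679 - 40^2)/79 = 79/79 = 1, a_4 = floor((40 + 40)/1) = 80.
  m_5 = 1*80 - 40 = 40, d_5 = (1679 - 40^2)/1 = 79/1 = 79: (m_5, d_5) = (m_1, d_1) = (40, 79), so from here the quotients repeat a_1, ..., a_4; the period length is 4.
Hence the expansion of sqrt(1679) is a_0 = 40 followed by the repeating block 1, 39, 1, 80 (period 4).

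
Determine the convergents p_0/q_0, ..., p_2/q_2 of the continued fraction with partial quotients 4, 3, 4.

Using the convergent recurrence p_i = a_i*p_{i-1} + p_{i-2}, q_i = a_i*q_{i-1} + q_{i-2} with p_{-2}=0, p_{-1}=1, q_{-2}=1, q_{-1}=0:
  i=0: a_0=4, p_0 = 4*1 + 0 = 4, q_0 = 4*0 + 1 = 1.
  i=1: a_1=3, p_1 = 3*4 + 1 = 13, q_1 = 3*1 + 0 = 3.
  i=2: a_2=4, p_2 = 4*13 + 4 = 56, q_2 = 4*3 + 1 = 13.

4/1, 13/3, 56/13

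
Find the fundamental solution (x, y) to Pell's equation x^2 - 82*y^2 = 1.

First expand sqrt(82) as a continued fraction. With x_i = (sqrt(82) + m_i)/d_i and (m_0, d_0) = (0, 1): a_0 = floor(sqrt(82)) = 9, since 9^2 = 81 <= 82 < 100 = 10^2.
Iterate m_{i+1} = d_i*a_i - m_i, d_{i+1} = (82 - m_{i+1}^2)/d_i, a_{i+1} = floor((a_0 + m_{i+1})/d_{i+1}):
  m_1 = 1*9 - 0 = 9, d_1 = (82 - 9^2)/1 = 1/1 = 1, a_1 = floor((9 + 9)/1) = 18.
  m_2 = 1*18 - 9 = 9, d_2 = (82 - 9^2)/1 = 1/1 = 1: (m_2, d_2) = (m_1, d_1) = (9, 1), so from here the quotient a_1 repeats; the period length is 1.
So sqrt(82) = [9; (18)] with period length k = 1.
k is odd, so (p_{k-1}, q_{k-1}) only solves x^2 - 82y^2 = -1 and the fundamental solution of x^2 - 82y^2 = 1 is (p_{2k-1}, q_{2k-1}) = (p_1, q_1); compute convergents through index 1, running through the period twice.
Convergents (p_i = a_i*p_{i-1} + p_{i-2}, q_i = a_i*q_{i-1} + q_{i-2} with p_{-2}=0, p_{-1}=1, q_{-2}=1, q_{-1}=0):
  i=0: a_0=9, p_0 = 9*1 + 0 = 9, q_0 = 9*0 + 1 = 1.
  i=1: a_1=18, p_1 = 18*9 + 1 = 163, q_1 = 18*1 + 0 = 18.
Indeed p_0^2 - 82*q_0^2 = 81 - 82 = -1, not +1.
Check: 163^2 - 82*18^2 = 26569 - 26568 = 1, so (x, y) = (163, 18) solves the equation, and by the theorem it is the least positive solution.

(x, y) = (163, 18)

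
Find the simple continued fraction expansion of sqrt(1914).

[43; (1, 2, 1, 86)]

Write x_i = (sqrt(1914) + m_i)/d_i with (m_0, d_0) = (0, 1). a_0 = floor(sqrt(1914)) = 43, since 43^2 = 1849 <= 1914 < 1936 = 44^2.
Iterate m_{i+1} = d_i*a_i - m_i, d_{i+1} = (1914 - m_{i+1}^2)/d_i, a_{i+1} = floor((a_0 + m_{i+1})/d_{i+1}):
  m_1 = 1*43 - 0 = 43, d_1 = (1914 - 43^2)/1 = 65/1 = 65, a_1 = floor((43 + 43)/65) = 1.
  m_2 = 65*1 - 43 = 22, d_2 = (1914 - 22^2)/65 = 1430/65 = 22, a_2 = floor((43 + 22)/22) = 2.
  m_3 = 22*2 - 22 = 22, d_3 = (1914 - 22^2)/22 = 1430/22 = 65, a_3 = floor((43 + 22)/65) = 1.
  m_4 = 65*1 - 22 = 43, d_4 = (1914 - 43^2)/65 = 65/65 = 1, a_4 = floor((43 + 43)/1) = 86.
  m_5 = 1*86 - 43 = 43, d_5 = (1914 - 43^2)/1 = 65/1 = 65: (m_5, d_5) = (m_1, d_1) = (43, 65), so from here the quotients repeat a_1, ..., a_4; the period length is 4.
Hence the expansion of sqrt(1914) is a_0 = 43 followed by the repeating block 1, 2, 1, 86 (period 4).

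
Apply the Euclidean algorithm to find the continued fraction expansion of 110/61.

[1; 1, 4, 12]

Run the Euclidean algorithm on 110 and 61; the successive quotients are the partial quotients a_0, a_1, ... (each step inverts the fractional part left over by the previous one):
  110 = 1*61 + 49, so a_0 = 1.
  61 = 1*49 + 12, so a_1 = 1.
  49 = 4*12 + 1, so a_2 = 4.
  12 = 12*1 + 0, so a_3 = 12.
The remainder reaches 0 after 4 divisions, so the expansion has 4 partial quotients, read off in order.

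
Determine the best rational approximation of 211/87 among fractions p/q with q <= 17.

Expand x = 211/87 as a continued fraction with the Euclidean algorithm:
  211 = 2*87 + 37, so a_0 = 2.
  87 = 2*37 + 13, so a_1 = 2.
  37 = 2*13 + 11, so a_2 = 2.
  13 = 1*11 + 2, so a_3 = 1.
  11 = 5*2 + 1, so a_4 = 5.
  2 = 2*1 + 0, so a_5 = 2.
so x = [2; 2, 2, 1, 5, 2].
Convergents (p_i = a_i*p_{i-1} + p_{i-2}, q_i = a_i*q_{i-1} + q_{i-2} with p_{-2}=0, p_{-1}=1, q_{-2}=1, q_{-1}=0), until the denominator exceeds 17:
  i=0: a_0=2, p_0 = 2*1 + 0 = 2, q_0 = 2*0 + 1 = 1.
  i=1: a_1=2, p_1 = 2*2 + 1 = 5, q_1 = 2*1 + 0 = 2.
  i=2: a_2=2, p_2 = 2*5 + 2 = 12, q_2 = 2*2 + 1 = 5.
  i=3: a_3=1, p_3 = 1*12 + 5 = 17, q_3 = 1*5 + 2 = 7.
  i=4: a_4=5, p_4 = 5*17 + 12 = 97, q_4 = 5*7 + 5 = 40.
q_4 = 40 > 17, so the last convergent with denominator <= 17 is p_3/q_3 = 17/7.
The closest fraction with denominator <= 17 is either p_3/q_3 or the intermediate fraction (k*p_3 + p_2)/(k*q_3 + q_2) with the largest k >= 1 whose denominator stays <= 17; these approach x as k grows, and every other convergent or intermediate fraction in range is farther away.
Largest k: floor((17 - q_2)/q_3) = floor((17 - 5)/7) = 1.
That gives (1*17 + 12)/(1*7 + 5) = 29/12.
Compare the errors: |x - 17/7| = |211*7 - 17*87|/(87*7) = 2/609, and |x - 29/12| = |211*12 - 29*87|/(87*12) = 9/1044.
Cross-multiplying, 2*1044 = 2088 < 5481 = 9*609, so 2/609 is smaller: the convergent 17/7 is closer to x than 29/12.

17/7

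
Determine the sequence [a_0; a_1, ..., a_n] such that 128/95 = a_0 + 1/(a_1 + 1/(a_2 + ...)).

[1; 2, 1, 7, 4]

Run the Euclidean algorithm on 128 and 95; the successive quotients are the partial quotients a_0, a_1, ... (each step inverts the fractional part left over by the previous one):
  128 = 1*95 + 33, so a_0 = 1.
  95 = 2*33 + 29, so a_1 = 2.
  33 = 1*29 + 4, so a_2 = 1.
  29 = 7*4 + 1, so a_3 = 7.
  4 = 4*1 + 0, so a_4 = 4.
The remainder reaches 0 after 5 divisions, so the expansion has 5 partial quotients, read off in order.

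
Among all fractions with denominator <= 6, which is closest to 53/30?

Expand x = 53/30 as a continued fraction with the Euclidean algorithm:
  53 = 1*30 + 23, so a_0 = 1.
  30 = 1*23 + 7, so a_1 = 1.
  23 = 3*7 + 2, so a_2 = 3.
  7 = 3*2 + 1, so a_3 = 3.
  2 = 2*1 + 0, so a_4 = 2.
so x = [1; 1, 3, 3, 2].
Convergents (p_i = a_i*p_{i-1} + p_{i-2}, q_i = a_i*q_{i-1} + q_{i-2} with p_{-2}=0, p_{-1}=1, q_{-2}=1, q_{-1}=0), until the denominator exceeds 6:
  i=0: a_0=1, p_0 = 1*1 + 0 = 1, q_0 = 1*0 + 1 = 1.
  i=1: a_1=1, p_1 = 1*1 + 1 = 2, q_1 = 1*1 + 0 = 1.
  i=2: a_2=3, p_2 = 3*2 + 1 = 7, q_2 = 3*1 + 1 = 4.
  i=3: a_3=3, p_3 = 3*7 + 2 = 23, q_3 = 3*4 + 1 = 13.
q_3 = 13 > 6, so the last convergent with denominator <= 6 is p_2/q_2 = 7/4.
The closest fraction with denominator <= 6 is either p_2/q_2 or the intermediate fraction (k*p_2 + p_1)/(k*q_2 + q_1) with the largest k >= 1 whose denominator stays <= 6; these approach x as k grows, and every other convergent or intermediate fraction in range is farther away.
Largest k: floor((6 - q_1)/q_2) = floor((6 - 1)/4) = 1.
That gives (1*7 + 2)/(1*4 + 1) = 9/5.
Compare the errors: |x - 7/4| = |53*4 - 7*30|/(30*4) = 2/120, and |x - 9/5| = |53*5 - 9*30|/(30*5) = 5/150.
Cross-multiplying, 2*150 = 300 < 600 = 5*120, so 2/120 is smaller: the convergent 7/4 is closer to x than 9/5.

7/4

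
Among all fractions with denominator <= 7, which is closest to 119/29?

29/7

Expand x = 119/29 as a continued fraction with the Euclidean algorithm:
  119 = 4*29 + 3, so a_0 = 4.
  29 = 9*3 + 2, so a_1 = 9.
  3 = 1*2 + 1, so a_2 = 1.
  2 = 2*1 + 0, so a_3 = 2.
so x = [4; 9, 1, 2].
Convergents (p_i = a_i*p_{i-1} + p_{i-2}, q_i = a_i*q_{i-1} + q_{i-2} with p_{-2}=0, p_{-1}=1, q_{-2}=1, q_{-1}=0), until the denominator exceeds 7:
  i=0: a_0=4, p_0 = 4*1 + 0 = 4, q_0 = 4*0 + 1 = 1.
  i=1: a_1=9, p_1 = 9*4 + 1 = 37, q_1 = 9*1 + 0 = 9.
q_1 = 9 > 7, so the last convergent with denominator <= 7 is p_0/q_0 = 4/1.
The closest fraction with denominator <= 7 is either p_0/q_0 or the intermediate fraction (k*p_0 + p_{-1})/(k*q_0 + q_{-1}) with the largest k >= 1 whose denominator stays <= 7; these approach x as k grows, and every other convergent or intermediate fraction in range is farther away.
Largest k: floor((7 - q_{-1})/q_0) = floor((7 - 0)/1) = 7 (using the seeds p_{-1} = 1, q_{-1} = 0).
That gives (7*4 + 1)/(7*1 + 0) = 29/7.
Compare the errors: |x - 4/1| = |119*1 - 4*29|/(29*1) = 3/29, and |x - 29/7| = |119*7 - 29*29|/(29*7) = 8/203.
Cross-multiplying, 8*29 = 232 < 609 = 3*203, so 8/203 is smaller: the intermediate fraction 29/7 is closer to x than 4/1.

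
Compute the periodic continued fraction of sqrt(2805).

[52; (1, 25, 2, 25, 1, 104)]

Write x_i = (sqrt(2805) + m_i)/d_i with (m_0, d_0) = (0, 1). a_0 = floor(sqrt(2805)) = 52, since 52^2 = 2704 <= 2805 < 2809 = 53^2.
Iterate m_{i+1} = d_i*a_i - m_i, d_{i+1} = (2805 - m_{i+1}^2)/d_i, a_{i+1} = floor((a_0 + m_{i+1})/d_{i+1}):
  m_1 = 1*52 - 0 = 52, d_1 = (2805 - 52^2)/1 = 101/1 = 101, a_1 = floor((52 + 52)/101) = 1.
  m_2 = 101*1 - 52 = 49, d_2 = (2805 - 49^2)/101 = 404/101 = 4, a_2 = floor((52 + 49)/4) = 25.
  m_3 = 4*25 - 49 = 51, d_3 = (2805 - 51^2)/4 = 204/4 = 51, a_3 = floor((52 + 51)/51) = 2.
  m_4 = 51*2 - 51 = 51, d_4 = (2805 - 51^2)/51 = 204/51 = 4, a_4 = floor((52 + 51)/4) = 25.
  m_5 = 4*25 - 51 = 49, d_5 = (2805 - 49^2)/4 = 404/4 = 101, a_5 = floor((52 + 49)/101) = 1.
  m_6 = 101*1 - 49 = 52, d_6 = (2805 - 52^2)/101 = 101/101 = 1, a_6 = floor((52 + 52)/1) = 104.
  m_7 = 1*104 - 52 = 52, d_7 = (2805 - 52^2)/1 = 101/1 = 101: (m_7, d_7) = (m_1, d_1) = (52, 101), so from here the quotients repeat a_1, ..., a_6; the period length is 6.
Hence the expansion of sqrt(2805) is a_0 = 52 followed by the repeating block 1, 25, 2, 25, 1, 104 (period 6).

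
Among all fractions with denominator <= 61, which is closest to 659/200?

Expand x = 659/200 as a continued fraction with the Euclidean algorithm:
  659 = 3*200 + 59, so a_0 = 3.
  200 = 3*59 + 23, so a_1 = 3.
  59 = 2*23 + 13, so a_2 = 2.
  23 = 1*13 + 10, so a_3 = 1.
  13 = 1*10 + 3, so a_4 = 1.
  10 = 3*3 + 1, so a_5 = 3.
  3 = 3*1 + 0, so a_6 = 3.
so x = [3; 3, 2, 1, 1, 3, 3].
Convergents (p_i = a_i*p_{i-1} + p_{i-2}, q_i = a_i*q_{i-1} + q_{i-2} with p_{-2}=0, p_{-1}=1, q_{-2}=1, q_{-1}=0), until the denominator exceeds 61:
  i=0: a_0=3, p_0 = 3*1 + 0 = 3, q_0 = 3*0 + 1 = 1.
  i=1: a_1=3, p_1 = 3*3 + 1 = 10, q_1 = 3*1 + 0 = 3.
  i=2: a_2=2, p_2 = 2*10 + 3 = 23, q_2 = 2*3 + 1 = 7.
  i=3: a_3=1, p_3 = 1*23 + 10 = 33, q_3 = 1*7 + 3 = 10.
  i=4: a_4=1, p_4 = 1*33 + 23 = 56, q_4 = 1*10 + 7 = 17.
  i=5: a_5=3, p_5 = 3*56 + 33 = 201, q_5 = 3*17 + 10 = 61.
  i=6: a_6=3, p_6 = 3*201 + 56 = 659, q_6 = 3*61 + 17 = 200.
q_6 = 200 > 61, so the last convergent with denominator <= 61 is p_5/q_5 = 201/61.
The closest fraction with denominator <= 61 is either p_5/q_5 or the intermediate fraction (k*p_5 + p_4)/(k*q_5 + q_4) with the largest k >= 1 whose denominator stays <= 61; these approach x as k grows, and every other convergent or intermediate fraction in range is farther away.
Largest k: floor((61 - q_4)/q_5) = floor((61 - 17)/61) = 0.
Since k = 0, no intermediate fraction beyond p_5/q_5 has denominator <= 61, so the convergent 201/61 is the closest (its error is |659*61 - 201*200|/(200*61) = 1/12200).

201/61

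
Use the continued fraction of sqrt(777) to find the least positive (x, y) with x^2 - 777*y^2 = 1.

(x, y) = (223, 8)

First expand sqrt(777) as a continued fraction. With x_i = (sqrt(777) + m_i)/d_i and (m_0, d_0) = (0, 1): a_0 = floor(sqrt(777)) = 27, since 27^2 = 729 <= 777 < 784 = 28^2.
Iterate m_{i+1} = d_i*a_i - m_i, d_{i+1} = (777 - m_{i+1}^2)/d_i, a_{i+1} = floor((a_0 + m_{i+1})/d_{i+1}):
  m_1 = 1*27 - 0 = 27, d_1 = (777 - 27^2)/1 = 48/1 = 48, a_1 = floor((27 + 27)/48) = 1.
  m_2 = 48*1 - 27 = 21, d_2 = (777 - 21^2)/48 = 336/48 = 7, a_2 = floor((27 + 21)/7) = 6.
  m_3 = 7*6 - 21 = 21, d_3 = (777 - 21^2)/7 = 336/7 = 48, a_3 = floor((27 + 21)/48) = 1.
  m_4 = 48*1 - 21 = 27, d_4 = (777 - 27^2)/48 = 48/48 = 1, a_4 = floor((27 + 27)/1) = 54.
  m_5 = 1*54 - 27 = 27, d_5 = (777 - 27^2)/1 = 48/1 = 48: (m_5, d_5) = (m_1, d_1) = (27, 48), so from here the quotients repeat a_1, ..., a_4; the period length is 4.
So sqrt(777) = [27; (1, 6, 1, 54)] with period length k = 4.
k is even, so the fundamental solution of x^2 - 777y^2 = 1 is (p_{k-1}, q_{k-1}) = (p_3, q_3); compute convergents through index 3.
Convergents (p_i = a_i*p_{i-1} + p_{i-2}, q_i = a_i*q_{i-1} + q_{i-2} with p_{-2}=0, p_{-1}=1, q_{-2}=1, q_{-1}=0):
  i=0: a_0=27, p_0 = 27*1 + 0 = 27, q_0 = 27*0 + 1 = 1.
  i=1: a_1=1, p_1 = 1*27 + 1 = 28, q_1 = 1*1 + 0 = 1.
  i=2: a_2=6, p_2 = 6*28 + 27 = 195, q_2 = 6*1 + 1 = 7.
  i=3: a_3=1, p_3 = 1*195 + 28 = 223, q_3 = 1*7 + 1 = 8.
Check: 223^2 - 777*8^2 = 49729 - 49728 = 1, so (x, y) = (223, 8) solves the equation, and by the theorem it is the least positive solution.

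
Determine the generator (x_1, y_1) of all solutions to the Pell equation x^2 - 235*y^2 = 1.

(x, y) = (46, 3)

First expand sqrt(235) as a continued fraction. With x_i = (sqrt(235) + m_i)/d_i and (m_0, d_0) = (0, 1): a_0 = floor(sqrt(235)) = 15, since 15^2 = 225 <= 235 < 256 = 16^2.
Iterate m_{i+1} = d_i*a_i - m_i, d_{i+1} = (235 - m_{i+1}^2)/d_i, a_{i+1} = floor((a_0 + m_{i+1})/d_{i+1}):
  m_1 = 1*15 - 0 = 15, d_1 = (235 - 15^2)/1 = 10/1 = 10, a_1 = floor((15 + 15)/10) = 3.
  m_2 = 10*3 - 15 = 15, d_2 = (235 - 15^2)/10 = 10/10 = 1, a_2 = floor((15 + 15)/1) = 30.
  m_3 = 1*30 - 15 = 15, d_3 = (235 - 15^2)/1 = 10/1 = 10: (m_3, d_3) = (m_1, d_1) = (15, 10), so from here the quotients repeat a_1, a_2; the period length is 2.
So sqrt(235) = [15; (3, 30)] with period length k = 2.
k is even, so the fundamental solution of x^2 - 235y^2 = 1 is (p_{k-1}, q_{k-1}) = (p_1, q_1); compute convergents through index 1.
Convergents (p_i = a_i*p_{i-1} + p_{i-2}, q_i = a_i*q_{i-1} + q_{i-2} with p_{-2}=0, p_{-1}=1, q_{-2}=1, q_{-1}=0):
  i=0: a_0=15, p_0 = 15*1 + 0 = 15, q_0 = 15*0 + 1 = 1.
  i=1: a_1=3, p_1 = 3*15 + 1 = 46, q_1 = 3*1 + 0 = 3.
Check: 46^2 - 235*3^2 = 2116 - 2115 = 1, so (x, y) = (46, 3) solves the equation, and by the theorem it is the least positive solution.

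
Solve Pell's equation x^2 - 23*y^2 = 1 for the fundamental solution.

(x, y) = (24, 5)

First expand sqrt(23) as a continued fraction. With x_i = (sqrt(23) + m_i)/d_i and (m_0, d_0) = (0, 1): a_0 = floor(sqrt(23)) = 4, since 4^2 = 16 <= 23 < 25 = 5^2.
Iterate m_{i+1} = d_i*a_i - m_i, d_{i+1} = (23 - m_{i+1}^2)/d_i, a_{i+1} = floor((a_0 + m_{i+1})/d_{i+1}):
  m_1 = 1*4 - 0 = 4, d_1 = (23 - 4^2)/1 = 7/1 = 7, a_1 = floor((4 + 4)/7) = 1.
  m_2 = 7*1 - 4 = 3, d_2 = (23 - 3^2)/7 = 14/7 = 2, a_2 = floor((4 + 3)/2) = 3.
  m_3 = 2*3 - 3 = 3, d_3 = (23 - 3^2)/2 = 14/2 = 7, a_3 = floor((4 + 3)/7) = 1.
  m_4 = 7*1 - 3 = 4, d_4 = (23 - 4^2)/7 = 7/7 = 1, a_4 = floor((4 + 4)/1) = 8.
  m_5 = 1*8 - 4 = 4, d_5 = (23 - 4^2)/1 = 7/1 = 7: (m_5, d_5) = (m_1, d_1) = (4, 7), so from here the quotients repeat a_1, ..., a_4; the period length is 4.
So sqrt(23) = [4; (1, 3, 1, 8)] with period length k = 4.
k is even, so the fundamental solution of x^2 - 23y^2 = 1 is (p_{k-1}, q_{k-1}) = (p_3, q_3); compute convergents through index 3.
Convergents (p_i = a_i*p_{i-1} + p_{i-2}, q_i = a_i*q_{i-1} + q_{i-2} with p_{-2}=0, p_{-1}=1, q_{-2}=1, q_{-1}=0):
  i=0: a_0=4, p_0 = 4*1 + 0 = 4, q_0 = 4*0 + 1 = 1.
  i=1: a_1=1, p_1 = 1*4 + 1 = 5, q_1 = 1*1 + 0 = 1.
  i=2: a_2=3, p_2 = 3*5 + 4 = 19, q_2 = 3*1 + 1 = 4.
  i=3: a_3=1, p_3 = 1*19 + 5 = 24, q_3 = 1*4 + 1 = 5.
Check: 24^2 - 23*5^2 = 576 - 575 = 1, so (x, y) = (24, 5) solves the equation, and by the theorem it is the least positive solution.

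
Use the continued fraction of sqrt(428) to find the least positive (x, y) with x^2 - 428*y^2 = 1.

First expand sqrt(428) as a continued fraction. With x_i = (sqrt(428) + m_i)/d_i and (m_0, d_0) = (0, 1): a_0 = floor(sqrt(428)) = 20, since 20^2 = 400 <= 428 < 441 = 21^2.
Iterate m_{i+1} = d_i*a_i - m_i, d_{i+1} = (428 - m_{i+1}^2)/d_i, a_{i+1} = floor((a_0 + m_{i+1})/d_{i+1}):
  m_1 = 1*20 - 0 = 20, d_1 = (428 - 20^2)/1 = 28/1 = 28, a_1 = floor((20 + 20)/28) = 1.
  m_2 = 28*1 - 20 = 8, d_2 = (428 - 8^2)/28 = 364/28 = 13, a_2 = floor((20 + 8)/13) = 2.
  m_3 = 13*2 - 8 = 18, d_3 = (428 - 18^2)/13 = 104/13 = 8, a_3 = floor((20 + 18)/8) = 4.
  m_4 = 8*4 - 18 = 14, d_4 = (428 - 14^2)/8 = 232/8 = 29, a_4 = floor((20 + 14)/29) = 1.
  m_5 = 29*1 - 14 = 15, d_5 = (428 - 15^2)/29 = 203/29 = 7, a_5 = floor((20 + 15)/7) = 5.
  m_6 = 7*5 - 15 = 20, d_6 = (428 - 20^2)/7 = 28/7 = 4, a_6 = floor((20 + 20)/4) = 10.
  m_7 = 4*10 - 20 = 20, d_7 = (428 - 20^2)/4 = 28/4 = 7, a_7 = floor((20 + 20)/7) = 5.
  m_8 = 7*5 - 20 = 15, d_8 = (428 - 15^2)/7 = 203/7 = 29, a_8 = floor((20 + 15)/29) = 1.
  m_9 = 29*1 - 15 = 14, d_9 = (428 - 14^2)/29 = 232/29 = 8, a_9 = floor((20 + 14)/8) = 4.
  m_10 = 8*4 - 14 = 18, d_10 = (428 - 18^2)/8 = 104/8 = 13, a_10 = floor((20 + 18)/13) = 2.
  m_11 = 13*2 - 18 = 8, d_11 = (428 - 8^2)/13 = 364/13 = 28, a_11 = floor((20 + 8)/28) = 1.
  m_12 = 28*1 - 8 = 20, d_12 = (428 - 20^2)/28 = 28/28 = 1, a_12 = floor((20 + 20)/1) = 40.
  m_13 = 1*40 - 20 = 20, d_13 = (428 - 20^2)/1 = 28/1 = 28: (m_13, d_13) = (m_1, d_1) = (20, 28), so from here the quotients repeat a_1, ..., a_12; the period length is 12.
So sqrt(428) = [20; (1, 2, 4, 1, 5, 10, 5, 1, 4, 2, 1, 40)] with period length k = 12.
k is even, so the fundamental solution of x^2 - 428y^2 = 1 is (p_{k-1}, q_{k-1}) = (p_11, q_11); compute convergents through index 11.
Convergents (p_i = a_i*p_{i-1} + p_{i-2}, q_i = a_i*q_{i-1} + q_{i-2} with p_{-2}=0, p_{-1}=1, q_{-2}=1, q_{-1}=0):
  i=0: a_0=20, p_0 = 20*1 + 0 = 20, q_0 = 20*0 + 1 = 1.
  i=1: a_1=1, p_1 = 1*20 + 1 = 21, q_1 = 1*1 + 0 = 1.
  i=2: a_2=2, p_2 = 2*21 + 20 = 62, q_2 = 2*1 + 1 = 3.
  i=3: a_3=4, p_3 = 4*62 + 21 = 269, q_3 = 4*3 + 1 = 13.
  i=4: a_4=1, p_4 = 1*269 + 62 = 331, q_4 = 1*13 + 3 = 16.
  i=5: a_5=5, p_5 = 5*331 + 269 = 1924, q_5 = 5*16 + 13 = 93.
  i=6: a_6=10, p_6 = 10*1924 + 331 = 19571, q_6 = 10*93 + 16 = 946.
  i=7: a_7=5, p_7 = 5*19571 + 1924 = 99779, q_7 = 5*946 + 93 = 4823.
  i=8: a_8=1, p_8 = 1*99779 + 19571 = 119350, q_8 = 1*4823 + 946 = 5769.
  i=9: a_9=4, p_9 = 4*119350 + 99779 = 577179, q_9 = 4*5769 + 4823 = 27899.
  i=10: a_10=2, p_10 = 2*577179 + 119350 = 1273708, q_10 = 2*27899 + 5769 = 61567.
  i=11: a_11=1, p_11 = 1*1273708 + 577179 = 1850887, q_11 = 1*61567 + 27899 = 89466.
Check: 1850887^2 - 428*89466^2 = 3425782686769 - 3425782686768 = 1, so (x, y) = (1850887, 89466) solves the equation, and by the theorem it is the least positive solution.

(x, y) = (1850887, 89466)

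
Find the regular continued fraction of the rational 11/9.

[1; 4, 2]

Run the Euclidean algorithm on 11 and 9; the successive quotients are the partial quotients a_0, a_1, ... (each step inverts the fractional part left over by the previous one):
  11 = 1*9 + 2, so a_0 = 1.
  9 = 4*2 + 1, so a_1 = 4.
  2 = 2*1 + 0, so a_2 = 2.
The remainder reaches 0 after 3 divisions, so the expansion has 3 partial quotients, read off in order.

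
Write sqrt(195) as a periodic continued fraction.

[13; (1, 26)]

Write x_i = (sqrt(195) + m_i)/d_i with (m_0, d_0) = (0, 1). a_0 = floor(sqrt(195)) = 13, since 13^2 = 169 <= 195 < 196 = 14^2.
Iterate m_{i+1} = d_i*a_i - m_i, d_{i+1} = (195 - m_{i+1}^2)/d_i, a_{i+1} = floor((a_0 + m_{i+1})/d_{i+1}):
  m_1 = 1*13 - 0 = 13, d_1 = (195 - 13^2)/1 = 26/1 = 26, a_1 = floor((13 + 13)/26) = 1.
  m_2 = 26*1 - 13 = 13, d_2 = (195 - 13^2)/26 = 26/26 = 1, a_2 = floor((13 + 13)/1) = 26.
  m_3 = 1*26 - 13 = 13, d_3 = (195 - 13^2)/1 = 26/1 = 26: (m_3, d_3) = (m_1, d_1) = (13, 26), so from here the quotients repeat a_1, a_2; the period length is 2.
Hence the expansion of sqrt(195) is a_0 = 13 followed by the repeating block 1, 26 (period 2).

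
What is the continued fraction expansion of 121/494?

[0; 4, 12, 10]

Run the Euclidean algorithm on 121 and 494; the successive quotients are the partial quotients a_0, a_1, ... (each step inverts the fractional part left over by the previous one):
  121 = 0*494 + 121, so a_0 = 0.
  494 = 4*121 + 10, so a_1 = 4.
  121 = 12*10 + 1, so a_2 = 12.
  10 = 10*1 + 0, so a_3 = 10.
The remainder reaches 0 after 4 divisions, so the expansion has 4 partial quotients, read off in order.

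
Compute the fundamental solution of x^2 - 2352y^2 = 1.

(x, y) = (97, 2)

First expand sqrt(2352) as a continued fraction. With x_i = (sqrt(2352) + m_i)/d_i and (m_0, d_0) = (0, 1): a_0 = floor(sqrt(2352)) = 48, since 48^2 = 2304 <= 2352 < 2401 = 49^2.
Iterate m_{i+1} = d_i*a_i - m_i, d_{i+1} = (2352 - m_{i+1}^2)/d_i, a_{i+1} = floor((a_0 + m_{i+1})/d_{i+1}):
  m_1 = 1*48 - 0 = 48, d_1 = (2352 - 48^2)/1 = 48/1 = 48, a_1 = floor((48 + 48)/48) = 2.
  m_2 = 48*2 - 48 = 48, d_2 = (2352 - 48^2)/48 = 48/48 = 1, a_2 = floor((48 + 48)/1) = 96.
  m_3 = 1*96 - 48 = 48, d_3 = (2352 - 48^2)/1 = 48/1 = 48: (m_3, d_3) = (m_1, d_1) = (48, 48), so from here the quotients repeat a_1, a_2; the period length is 2.
So sqrt(2352) = [48; (2, 96)] with period length k = 2.
k is even, so the fundamental solution of x^2 - 2352y^2 = 1 is (p_{k-1}, q_{k-1}) = (p_1, q_1); compute convergents through index 1.
Convergents (p_i = a_i*p_{i-1} + p_{i-2}, q_i = a_i*q_{i-1} + q_{i-2} with p_{-2}=0, p_{-1}=1, q_{-2}=1, q_{-1}=0):
  i=0: a_0=48, p_0 = 48*1 + 0 = 48, q_0 = 48*0 + 1 = 1.
  i=1: a_1=2, p_1 = 2*48 + 1 = 97, q_1 = 2*1 + 0 = 2.
Check: 97^2 - 2352*2^2 = 9409 - 9408 = 1, so (x, y) = (97, 2) solves the equation, and by the theorem it is the least positive solution.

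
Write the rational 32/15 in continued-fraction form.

[2; 7, 2]

Run the Euclidean algorithm on 32 and 15; the successive quotients are the partial quotients a_0, a_1, ... (each step inverts the fractional part left over by the previous one):
  32 = 2*15 + 2, so a_0 = 2.
  15 = 7*2 + 1, so a_1 = 7.
  2 = 2*1 + 0, so a_2 = 2.
The remainder reaches 0 after 3 divisions, so the expansion has 3 partial quotients, read off in order.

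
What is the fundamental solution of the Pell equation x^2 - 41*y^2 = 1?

First expand sqrt(41) as a continued fraction. With x_i = (sqrt(41) + m_i)/d_i and (m_0, d_0) = (0, 1): a_0 = floor(sqrt(41)) = 6, since 6^2 = 36 <= 41 < 49 = 7^2.
Iterate m_{i+1} = d_i*a_i - m_i, d_{i+1} = (41 - m_{i+1}^2)/d_i, a_{i+1} = floor((a_0 + m_{i+1})/d_{i+1}):
  m_1 = 1*6 - 0 = 6, d_1 = (41 - 6^2)/1 = 5/1 = 5, a_1 = floor((6 + 6)/5) = 2.
  m_2 = 5*2 - 6 = 4, d_2 = (41 - 4^2)/5 = 25/5 = 5, a_2 = floor((6 + 4)/5) = 2.
  m_3 = 5*2 - 4 = 6, d_3 = (41 - 6^2)/5 = 5/5 = 1, a_3 = floor((6 + 6)/1) = 12.
  m_4 = 1*12 - 6 = 6, d_4 = (41 - 6^2)/1 = 5/1 = 5: (m_4, d_4) = (m_1, d_1) = (6, 5), so from here the quotients repeat a_1, ..., a_3; the period length is 3.
So sqrt(41) = [6; (2, 2, 12)] with period length k = 3.
k is odd, so (p_{k-1}, q_{k-1}) only solves x^2 - 41y^2 = -1 and the fundamental solution of x^2 - 41y^2 = 1 is (p_{2k-1}, q_{2k-1}) = (p_5, q_5); compute convergents through index 5, running through the period twice.
Convergents (p_i = a_i*p_{i-1} + p_{i-2}, q_i = a_i*q_{i-1} + q_{i-2} with p_{-2}=0, p_{-1}=1, q_{-2}=1, q_{-1}=0):
  i=0: a_0=6, p_0 = 6*1 + 0 = 6, q_0 = 6*0 + 1 = 1.
  i=1: a_1=2, p_1 = 2*6 + 1 = 13, q_1 = 2*1 + 0 = 2.
  i=2: a_2=2, p_2 = 2*13 + 6 = 32, q_2 = 2*2 + 1 = 5.
  i=3: a_3=12, p_3 = 12*32 + 13 = 397, q_3 = 12*5 + 2 = 62.
  i=4: a_4=2, p_4 = 2*397 + 32 = 826, q_4 = 2*62 + 5 = 129.
  i=5: a_5=2, p_5 = 2*826 + 397 = 2049, q_5 = 2*129 + 62 = 320.
Indeed p_2^2 - 41*q_2^2 = 1024 - 1025 = -1, not +1.
Check: 2049^2 - 41*320^2 = 4198401 - 4198400 = 1, so (x, y) = (2049, 320) solves the equation, and by the theorem it is the least positive solution.

(x, y) = (2049, 320)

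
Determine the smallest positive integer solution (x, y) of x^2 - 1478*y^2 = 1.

First expand sqrt(1478) as a continued fraction. With x_i = (sqrt(1478) + m_i)/d_i and (m_0, d_0) = (0, 1): a_0 = floor(sqrt(1478)) = 38, since 38^2 = 1444 <= 1478 < 1521 = 39^2.
Iterate m_{i+1} = d_i*a_i - m_i, d_{i+1} = (1478 - m_{i+1}^2)/d_i, a_{i+1} = floor((a_0 + m_{i+1})/d_{i+1}):
  m_1 = 1*38 - 0 = 38, d_1 = (1478 - 38^2)/1 = 34/1 = 34, a_1 = floor((38 + 38)/34) = 2.
  m_2 = 34*2 - 38 = 30, d_2 = (1478 - 30^2)/34 = 578/34 = 17, a_2 = floor((38 + 30)/17) = 4.
  m_3 = 17*4 - 30 = 38, d_3 = (1478 - 38^2)/17 = 34/17 = 2, a_3 = floor((38 + 38)/2) = 38.
  m_4 = 2*38 - 38 = 38, d_4 = (1478 - 38^2)/2 = 34/2 = 17, a_4 = floor((38 + 38)/17) = 4.
  m_5 = 17*4 - 38 = 30, d_5 = (1478 - 30^2)/17 = 578/17 = 34, a_5 = floor((38 + 30)/34) = 2.
  m_6 = 34*2 - 30 = 38, d_6 = (1478 - 38^2)/34 = 34/34 = 1, a_6 = floor((38 + 38)/1) = 76.
  m_7 = 1*76 - 38 = 38, d_7 = (1478 - 38^2)/1 = 34/1 = 34: (m_7, d_7) = (m_1, d_1) = (38, 34), so from here the quotients repeat a_1, ..., a_6; the period length is 6.
So sqrt(1478) = [38; (2, 4, 38, 4, 2, 76)] with period length k = 6.
k is even, so the fundamental solution of x^2 - 1478y^2 = 1 is (p_{k-1}, q_{k-1}) = (p_5, q_5); compute convergents through index 5.
Convergents (p_i = a_i*p_{i-1} + p_{i-2}, q_i = a_i*q_{i-1} + q_{i-2} with p_{-2}=0, p_{-1}=1, q_{-2}=1, q_{-1}=0):
  i=0: a_0=38, p_0 = 38*1 + 0 = 38, q_0 = 38*0 + 1 = 1.
  i=1: a_1=2, p_1 = 2*38 + 1 = 77, q_1 = 2*1 + 0 = 2.
  i=2: a_2=4, p_2 = 4*77 + 38 = 346, q_2 = 4*2 + 1 = 9.
  i=3: a_3=38, p_3 = 38*346 + 77 = 13225, q_3 = 38*9 + 2 = 344.
  i=4: a_4=4, p_4 = 4*13225 + 346 = 53246, q_4 = 4*344 + 9 = 1385.
  i=5: a_5=2, p_5 = 2*53246 + 13225 = 119717, q_5 = 2*1385 + 344 = 3114.
Check: 119717^2 - 1478*3114^2 = 14332160089 - 14332160088 = 1, so (x, y) = (119717, 3114) solves the equation, and by the theorem it is the least positive solution.

(x, y) = (119717, 3114)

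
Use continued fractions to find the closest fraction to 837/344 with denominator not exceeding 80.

73/30

Expand x = 837/344 as a continued fraction with the Euclidean algorithm:
  837 = 2*344 + 149, so a_0 = 2.
  344 = 2*149 + 46, so a_1 = 2.
  149 = 3*46 + 11, so a_2 = 3.
  46 = 4*11 + 2, so a_3 = 4.
  11 = 5*2 + 1, so a_4 = 5.
  2 = 2*1 + 0, so a_5 = 2.
so x = [2; 2, 3, 4, 5, 2].
Convergents (p_i = a_i*p_{i-1} + p_{i-2}, q_i = a_i*q_{i-1} + q_{i-2} with p_{-2}=0, p_{-1}=1, q_{-2}=1, q_{-1}=0), until the denominator exceeds 80:
  i=0: a_0=2, p_0 = 2*1 + 0 = 2, q_0 = 2*0 + 1 = 1.
  i=1: a_1=2, p_1 = 2*2 + 1 = 5, q_1 = 2*1 + 0 = 2.
  i=2: a_2=3, p_2 = 3*5 + 2 = 17, q_2 = 3*2 + 1 = 7.
  i=3: a_3=4, p_3 = 4*17 + 5 = 73, q_3 = 4*7 + 2 = 30.
  i=4: a_4=5, p_4 = 5*73 + 17 = 382, q_4 = 5*30 + 7 = 157.
q_4 = 157 > 80, so the last convergent with denominator <= 80 is p_3/q_3 = 73/30.
The closest fraction with denominator <= 80 is either p_3/q_3 or the intermediate fraction (k*p_3 + p_2)/(k*q_3 + q_2) with the largest k >= 1 whose denominator stays <= 80; these approach x as k grows, and every other convergent or intermediate fraction in range is farther away.
Largest k: floor((80 - q_2)/q_3) = floor((80 - 7)/30) = 2.
That gives (2*73 + 17)/(2*30 + 7) = 163/67.
Compare the errors: |x - 73/30| = |837*30 - 73*344|/(344*30) = 2/10320, and |x - 163/67| = |837*67 - 163*344|/(344*67) = 7/23048.
Cross-multiplying, 2*23048 = 46096 < 72240 = 7*10320, so 2/10320 is smaller: the convergent 73/30 is closer to x than 163/67.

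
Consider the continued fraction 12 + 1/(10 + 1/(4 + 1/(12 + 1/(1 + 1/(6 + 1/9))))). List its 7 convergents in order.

Using the convergent recurrence p_i = a_i*p_{i-1} + p_{i-2}, q_i = a_i*q_{i-1} + q_{i-2} with p_{-2}=0, p_{-1}=1, q_{-2}=1, q_{-1}=0:
  i=0: a_0=12, p_0 = 12*1 + 0 = 12, q_0 = 12*0 + 1 = 1.
  i=1: a_1=10, p_1 = 10*12 + 1 = 121, q_1 = 10*1 + 0 = 10.
  i=2: a_2=4, p_2 = 4*121 + 12 = 496, q_2 = 4*10 + 1 = 41.
  i=3: a_3=12, p_3 = 12*496 + 121 = 6073, q_3 = 12*41 + 10 = 502.
  i=4: a_4=1, p_4 = 1*6073 + 496 = 6569, q_4 = 1*502 + 41 = 543.
  i=5: a_5=6, p_5 = 6*6569 + 6073 = 45487, q_5 = 6*543 + 502 = 3760.
  i=6: a_6=9, p_6 = 9*45487 + 6569 = 415952, q_6 = 9*3760 + 543 = 34383.

12/1, 121/10, 496/41, 6073/502, 6569/543, 45487/3760, 415952/34383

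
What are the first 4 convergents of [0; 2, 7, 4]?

Using the convergent recurrence p_i = a_i*p_{i-1} + p_{i-2}, q_i = a_i*q_{i-1} + q_{i-2} with p_{-2}=0, p_{-1}=1, q_{-2}=1, q_{-1}=0:
  i=0: a_0=0, p_0 = 0*1 + 0 = 0, q_0 = 0*0 + 1 = 1.
  i=1: a_1=2, p_1 = 2*0 + 1 = 1, q_1 = 2*1 + 0 = 2.
  i=2: a_2=7, p_2 = 7*1 + 0 = 7, q_2 = 7*2 + 1 = 15.
  i=3: a_3=4, p_3 = 4*7 + 1 = 29, q_3 = 4*15 + 2 = 62.

0/1, 1/2, 7/15, 29/62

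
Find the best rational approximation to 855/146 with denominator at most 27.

Expand x = 855/146 as a continued fraction with the Euclidean algorithm:
  855 = 5*146 + 125, so a_0 = 5.
  146 = 1*125 + 21, so a_1 = 1.
  125 = 5*21 + 20, so a_2 = 5.
  21 = 1*20 + 1, so a_3 = 1.
  20 = 20*1 + 0, so a_4 = 20.
so x = [5; 1, 5, 1, 20].
Convergents (p_i = a_i*p_{i-1} + p_{i-2}, q_i = a_i*q_{i-1} + q_{i-2} with p_{-2}=0, p_{-1}=1, q_{-2}=1, q_{-1}=0), until the denominator exceeds 27:
  i=0: a_0=5, p_0 = 5*1 + 0 = 5, q_0 = 5*0 + 1 = 1.
  i=1: a_1=1, p_1 = 1*5 + 1 = 6, q_1 = 1*1 + 0 = 1.
  i=2: a_2=5, p_2 = 5*6 + 5 = 35, q_2 = 5*1 + 1 = 6.
  i=3: a_3=1, p_3 = 1*35 + 6 = 41, q_3 = 1*6 + 1 = 7.
  i=4: a_4=20, p_4 = 20*41 + 35 = 855, q_4 = 20*7 + 6 = 146.
q_4 = 146 > 27, so the last convergent with denominator <= 27 is p_3/q_3 = 41/7.
The closest fraction with denominator <= 27 is either p_3/q_3 or the intermediate fraction (k*p_3 + p_2)/(k*q_3 + q_2) with the largest k >= 1 whose denominator stays <= 27; these approach x as k grows, and every other convergent or intermediate fraction in range is farther away.
Largest k: floor((27 - q_2)/q_3) = floor((27 - 6)/7) = 3.
That gives (3*41 + 35)/(3*7 + 6) = 158/27.
Compare the errors: |x - 41/7| = |855*7 - 41*146|/(146*7) = 1/1022, and |x - 158/27| = |855*27 - 158*146|/(146*27) = 17/3942.
Cross-multiplying, 1*3942 = 3942 < 17374 = 17*1022, so 1/1022 is smaller: the convergent 41/7 is closer to x than 158/27.

41/7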